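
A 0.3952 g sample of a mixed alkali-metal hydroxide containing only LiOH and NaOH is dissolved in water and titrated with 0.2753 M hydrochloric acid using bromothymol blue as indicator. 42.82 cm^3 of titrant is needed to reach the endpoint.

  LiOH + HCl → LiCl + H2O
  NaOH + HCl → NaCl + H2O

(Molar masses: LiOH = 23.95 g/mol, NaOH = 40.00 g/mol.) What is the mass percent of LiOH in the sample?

n(HCl) = 0.04282 × 0.2753 = 0.01179 mol
Let x = n(LiOH), y = n(NaOH).
Titrant: 1x + 1y = 0.01179;  mass: 23.95x + 40.00y = 0.3952
Solving, x = 4.756 × 10^-3 mol, y = 7.032 × 10^-3 mol
mass of LiOH = 4.756 × 10^-3 × 23.95 = 0.1139 g
% LiOH = 0.1139 / 0.3952 × 100 = 28.82 %

28.82 %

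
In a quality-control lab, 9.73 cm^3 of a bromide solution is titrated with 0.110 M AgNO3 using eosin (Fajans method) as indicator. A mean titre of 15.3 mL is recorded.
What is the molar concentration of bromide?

Ag^+ + Br^- → AgBr(s)
n(AgNO3) = 0.0153 L × 0.110 mol/L = 1.68 × 10^-3 mol
n(Br-) = 1.68 × 10^-3 mol (1:1 mole ratio)
[Br-] = 1.68 × 10^-3 mol / 0.00973 L = 0.173 mol/L

0.173 M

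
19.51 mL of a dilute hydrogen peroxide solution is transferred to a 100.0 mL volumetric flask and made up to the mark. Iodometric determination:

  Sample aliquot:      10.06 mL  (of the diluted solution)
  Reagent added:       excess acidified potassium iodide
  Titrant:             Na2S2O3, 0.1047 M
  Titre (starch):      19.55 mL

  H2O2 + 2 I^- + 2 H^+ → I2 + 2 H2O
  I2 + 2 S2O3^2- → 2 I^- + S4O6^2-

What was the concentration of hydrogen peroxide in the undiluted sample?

0.5214 M

n(S2O3^2-) = 0.01955 × 0.1047 = 2.047 × 10^-3 mol
n(I2) = n(S2O3^2-)/2 = 1.023 × 10^-3 mol
n(H2O2) in the aliquot = 1.023 × 10^-3 mol (1:1 ratio)
[H2O2]_dilute = 1.023 × 10^-3 / 0.01006 = 0.1017 mol/L
[H2O2]_original = 0.1017 × 100.0/19.51 = 0.5214 mol/L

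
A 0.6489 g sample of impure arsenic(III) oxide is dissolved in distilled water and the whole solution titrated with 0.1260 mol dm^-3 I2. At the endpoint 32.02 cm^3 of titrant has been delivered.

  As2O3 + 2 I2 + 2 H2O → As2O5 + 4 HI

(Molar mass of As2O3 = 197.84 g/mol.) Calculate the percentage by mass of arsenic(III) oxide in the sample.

n(I2) = 0.03202 L × 0.1260 mol/L = 4.035 × 10^-3 mol
From the 1:2 ratio, n(As2O3) = 1/2 × 4.035 × 10^-3 = 2.017 × 10^-3 mol
mass of As2O3 = 2.017 × 10^-3 × 197.84 g/mol = 0.3991 g
% As2O3 = 0.3991 / 0.6489 × 100 = 61.50 %

61.50 %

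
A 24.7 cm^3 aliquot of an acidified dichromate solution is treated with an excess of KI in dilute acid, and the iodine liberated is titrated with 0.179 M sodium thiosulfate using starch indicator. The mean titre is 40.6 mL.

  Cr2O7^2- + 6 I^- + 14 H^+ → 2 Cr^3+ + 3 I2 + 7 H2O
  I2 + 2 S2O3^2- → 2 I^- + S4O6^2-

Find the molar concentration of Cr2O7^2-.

0.0490 M

n(S2O3^2-) = 0.0406 × 0.179 = 7.27 × 10^-3 mol
n(I2) = n(S2O3^2-)/2 = 3.63 × 10^-3 mol
From the 1:3 ratio, n(Cr2O7^2-) in the aliquot = 1/3 × 3.63 × 10^-3 = 1.21 × 10^-3 mol
[Cr2O7^2-] = 1.21 × 10^-3 / 0.0247 = 0.0490 mol/L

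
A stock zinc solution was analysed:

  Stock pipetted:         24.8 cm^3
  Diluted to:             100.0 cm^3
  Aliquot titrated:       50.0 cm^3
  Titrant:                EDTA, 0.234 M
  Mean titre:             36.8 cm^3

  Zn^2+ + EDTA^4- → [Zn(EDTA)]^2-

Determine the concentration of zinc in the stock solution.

0.694 M

n(EDTA) = 0.0368 × 0.234 = 8.61 × 10^-3 mol
n(Zn2+) in the aliquot = 8.61 × 10^-3 mol (1:1 ratio)
[Zn2+]_dilute = 8.61 × 10^-3 / 0.0500 = 0.172 mol/L
Dilution factor = 100.0 / 24.8 = 4.032
[Zn2+]_stock = 0.172 × 4.032 = 0.694 mol/L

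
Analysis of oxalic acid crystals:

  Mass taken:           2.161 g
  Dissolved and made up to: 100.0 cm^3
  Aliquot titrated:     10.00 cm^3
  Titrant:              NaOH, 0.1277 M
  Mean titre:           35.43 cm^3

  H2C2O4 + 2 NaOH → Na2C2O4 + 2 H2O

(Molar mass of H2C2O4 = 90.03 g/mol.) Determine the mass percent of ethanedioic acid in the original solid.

n(NaOH) per titration = 0.03543 × 0.1277 = 4.524 × 10^-3 mol
From the 1:2 ratio, n(H2C2O4) in each aliquot = 1/2 × 4.524 × 10^-3 = 2.262 × 10^-3 mol
n(H2C2O4) in the whole flask = 2.262 × 10^-3 × 100.0/10.00 = 0.02262 mol
mass of H2C2O4 = 0.02262 × 90.03 = 2.037 g
% H2C2O4 = 2.037 / 2.161 × 100 = 94.25 %

94.25 %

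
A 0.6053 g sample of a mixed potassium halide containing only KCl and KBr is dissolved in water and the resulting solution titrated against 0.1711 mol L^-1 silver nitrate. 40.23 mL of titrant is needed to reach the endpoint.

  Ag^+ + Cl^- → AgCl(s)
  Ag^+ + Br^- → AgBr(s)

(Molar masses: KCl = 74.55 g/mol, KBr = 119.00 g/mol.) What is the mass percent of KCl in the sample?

59.24 %

n(AgNO3) = 0.04023 × 0.1711 = 6.883 × 10^-3 mol
Let x = n(KCl), y = n(KBr).
Titrant: 1x + 1y = 6.883 × 10^-3;  mass: 74.55x + 119.00y = 0.6053
Solving, x = 4.810 × 10^-3 mol, y = 2.073 × 10^-3 mol
mass of KCl = 4.810 × 10^-3 × 74.55 = 0.3586 g
% KCl = 0.3586 / 0.6053 × 100 = 59.24 %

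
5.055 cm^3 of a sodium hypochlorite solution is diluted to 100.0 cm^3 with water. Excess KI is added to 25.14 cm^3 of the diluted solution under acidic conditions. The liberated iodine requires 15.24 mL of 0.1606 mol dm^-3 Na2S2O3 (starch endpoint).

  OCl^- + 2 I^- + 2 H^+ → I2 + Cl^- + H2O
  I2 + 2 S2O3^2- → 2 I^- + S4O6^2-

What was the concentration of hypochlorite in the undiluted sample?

n(S2O3^2-) = 0.01524 × 0.1606 = 2.448 × 10^-3 mol
n(I2) = n(S2O3^2-)/2 = 1.224 × 10^-3 mol
n(OCl^-) in the aliquot = 1.224 × 10^-3 mol (1:1 ratio)
[OCl^-]_dilute = 1.224 × 10^-3 / 0.02514 = 0.04868 mol/L
[OCl^-]_original = 0.04868 × 100.0/5.055 = 0.9630 mol/L

0.9630 mol/L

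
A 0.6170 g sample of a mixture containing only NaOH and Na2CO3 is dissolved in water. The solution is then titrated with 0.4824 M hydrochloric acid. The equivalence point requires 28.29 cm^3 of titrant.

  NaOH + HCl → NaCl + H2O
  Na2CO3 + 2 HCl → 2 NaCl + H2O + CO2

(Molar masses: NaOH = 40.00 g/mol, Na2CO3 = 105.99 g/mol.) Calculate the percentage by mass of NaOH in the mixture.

n(HCl) = 0.02829 × 0.4824 = 0.01365 mol
Let x = n(NaOH), y = n(Na2CO3).
Titrant: 1x + 2y = 0.01365;  mass: 40.00x + 105.99y = 0.6170
Solving, x = 8.175 × 10^-3 mol, y = 2.736 × 10^-3 mol
mass of NaOH = 8.175 × 10^-3 × 40.00 = 0.3270 g
% NaOH = 0.3270 / 0.6170 × 100 = 53.00 %

53.00 %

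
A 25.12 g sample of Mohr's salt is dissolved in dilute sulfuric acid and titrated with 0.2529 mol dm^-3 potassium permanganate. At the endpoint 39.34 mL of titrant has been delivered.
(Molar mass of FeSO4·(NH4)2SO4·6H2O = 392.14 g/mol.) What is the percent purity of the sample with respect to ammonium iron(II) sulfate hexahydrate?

77.66 %

MnO4^- + 5 Fe^2+ + 8 H^+ → Mn^2+ + 5 Fe^3+ + 4 H2O
n(KMnO4) = 0.03934 L × 0.2529 mol/L = 9.949 × 10^-3 mol
From the 5:1 ratio, n(FeSO4·(NH4)2SO4·6H2O) = 5/1 × 9.949 × 10^-3 = 0.04975 mol
mass of FeSO4·(NH4)2SO4·6H2O = 0.04975 × 392.14 g/mol = 19.51 g
% FeSO4·(NH4)2SO4·6H2O = 19.51 / 25.12 × 100 = 77.66 %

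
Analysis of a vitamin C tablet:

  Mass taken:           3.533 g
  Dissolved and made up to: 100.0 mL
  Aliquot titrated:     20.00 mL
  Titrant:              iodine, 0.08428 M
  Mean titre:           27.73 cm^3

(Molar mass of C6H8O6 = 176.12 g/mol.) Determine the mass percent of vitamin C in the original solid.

58.25 %

C6H8O6 + I2 → C6H6O6 + 2 HI
n(I2) per titration = 0.02773 × 0.08428 = 2.337 × 10^-3 mol
n(C6H8O6) in each aliquot = 2.337 × 10^-3 mol (1:1 ratio)
n(C6H8O6) in the whole flask = 2.337 × 10^-3 × 100.0/20.00 = 0.01169 mol
mass of C6H8O6 = 0.01169 × 176.12 = 2.058 g
% C6H8O6 = 2.058 / 3.533 × 100 = 58.25 %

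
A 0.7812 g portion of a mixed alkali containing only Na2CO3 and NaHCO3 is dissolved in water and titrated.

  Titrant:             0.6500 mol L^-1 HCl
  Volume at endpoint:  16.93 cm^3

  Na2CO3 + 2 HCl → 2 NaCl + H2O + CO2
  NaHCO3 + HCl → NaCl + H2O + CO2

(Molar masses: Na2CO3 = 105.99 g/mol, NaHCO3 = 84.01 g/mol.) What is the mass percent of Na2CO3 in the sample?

31.34 %

n(HCl) = 0.01693 × 0.6500 = 0.01100 mol
Let x = n(Na2CO3), y = n(NaHCO3).
Titrant: 2x + 1y = 0.01100;  mass: 105.99x + 84.01y = 0.7812
Solving, x = 2.310 × 10^-3 mol, y = 6.385 × 10^-3 mol
mass of Na2CO3 = 2.310 × 10^-3 × 105.99 = 0.2448 g
% Na2CO3 = 0.2448 / 0.7812 × 100 = 31.34 %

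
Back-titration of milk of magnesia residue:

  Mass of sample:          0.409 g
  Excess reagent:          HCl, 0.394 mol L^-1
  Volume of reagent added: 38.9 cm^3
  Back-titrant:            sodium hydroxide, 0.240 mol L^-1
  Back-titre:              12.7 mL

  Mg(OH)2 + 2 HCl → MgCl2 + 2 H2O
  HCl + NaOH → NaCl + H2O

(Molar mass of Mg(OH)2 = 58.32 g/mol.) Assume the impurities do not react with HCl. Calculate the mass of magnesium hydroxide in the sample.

0.358 g

n(HCl) added = 0.0389 × 0.394 = 0.0153 mol
n(NaOH) used in back-titration = 0.0127 × 0.240 = 3.05 × 10^-3 mol
n(HCl) left over = 3.05 × 10^-3 mol (1:1 ratio)
n(HCl) consumed by analyte = 0.0153 − 3.05 × 10^-3 = 0.0123 mol
From the 1:2 ratio, n(Mg(OH)2) = 1/2 × 0.0123 = 6.14 × 10^-3 mol
mass of Mg(OH)2 = 6.14 × 10^-3 × 58.32 = 0.358 g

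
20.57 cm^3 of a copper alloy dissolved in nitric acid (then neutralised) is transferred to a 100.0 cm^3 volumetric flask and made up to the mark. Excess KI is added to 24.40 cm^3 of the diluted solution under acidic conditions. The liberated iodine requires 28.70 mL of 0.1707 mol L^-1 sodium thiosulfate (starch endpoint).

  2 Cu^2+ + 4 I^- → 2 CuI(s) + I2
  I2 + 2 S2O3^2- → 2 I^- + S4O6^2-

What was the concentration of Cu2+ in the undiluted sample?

n(S2O3^2-) = 0.02870 × 0.1707 = 4.899 × 10^-3 mol
n(I2) = n(S2O3^2-)/2 = 2.450 × 10^-3 mol
From the 2:1 ratio, n(Cu2+) in the aliquot = 2/1 × 2.450 × 10^-3 = 4.899 × 10^-3 mol
[Cu2+]_dilute = 4.899 × 10^-3 / 0.02440 = 0.2008 mol/L
[Cu2+]_original = 0.2008 × 100.0/20.57 = 0.9761 mol/L

0.9761 mol/L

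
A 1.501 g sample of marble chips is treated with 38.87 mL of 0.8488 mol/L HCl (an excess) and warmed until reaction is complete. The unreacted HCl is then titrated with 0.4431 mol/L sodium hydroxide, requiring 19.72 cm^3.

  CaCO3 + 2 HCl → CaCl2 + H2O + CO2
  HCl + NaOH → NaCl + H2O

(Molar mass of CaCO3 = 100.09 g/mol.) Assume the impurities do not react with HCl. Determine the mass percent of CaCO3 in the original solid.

n(HCl) added = 0.03887 × 0.8488 = 0.03299 mol
n(NaOH) used in back-titration = 0.01972 × 0.4431 = 8.738 × 10^-3 mol
n(HCl) left over = 8.738 × 10^-3 mol (1:1 ratio)
n(HCl) consumed by analyte = 0.03299 − 8.738 × 10^-3 = 0.02425 mol
From the 1:2 ratio, n(CaCO3) = 1/2 × 0.02425 = 0.01213 mol
mass of CaCO3 = 0.01213 × 100.09 = 1.214 g
% CaCO3 = 1.214 / 1.501 × 100 = 80.87 %

80.87 %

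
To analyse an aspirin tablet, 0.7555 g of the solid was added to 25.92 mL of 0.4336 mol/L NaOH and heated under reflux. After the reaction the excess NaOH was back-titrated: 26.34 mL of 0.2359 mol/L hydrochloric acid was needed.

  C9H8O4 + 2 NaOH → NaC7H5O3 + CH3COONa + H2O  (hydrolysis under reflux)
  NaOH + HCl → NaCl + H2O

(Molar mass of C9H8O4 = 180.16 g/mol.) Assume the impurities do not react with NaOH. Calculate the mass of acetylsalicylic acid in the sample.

0.4527 g

n(NaOH) added = 0.02592 × 0.4336 = 0.01124 mol
n(HCl) used in back-titration = 0.02634 × 0.2359 = 6.214 × 10^-3 mol
n(NaOH) left over = 6.214 × 10^-3 mol (1:1 ratio)
n(NaOH) consumed by analyte = 0.01124 − 6.214 × 10^-3 = 5.025 × 10^-3 mol
From the 1:2 ratio, n(C9H8O4) = 1/2 × 5.025 × 10^-3 = 2.513 × 10^-3 mol
mass of C9H8O4 = 2.513 × 10^-3 × 180.16 = 0.4527 g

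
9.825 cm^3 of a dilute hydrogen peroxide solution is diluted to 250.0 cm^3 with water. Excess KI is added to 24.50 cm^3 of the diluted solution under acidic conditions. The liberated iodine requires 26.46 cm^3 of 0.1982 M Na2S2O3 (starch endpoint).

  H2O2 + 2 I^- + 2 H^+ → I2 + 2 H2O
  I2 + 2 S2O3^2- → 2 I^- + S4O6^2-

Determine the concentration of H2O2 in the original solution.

n(S2O3^2-) = 0.02646 × 0.1982 = 5.244 × 10^-3 mol
n(I2) = n(S2O3^2-)/2 = 2.622 × 10^-3 mol
n(H2O2) in the aliquot = 2.622 × 10^-3 mol (1:1 ratio)
[H2O2]_dilute = 2.622 × 10^-3 / 0.02450 = 0.1070 mol/L
[H2O2]_original = 0.1070 × 250.0/9.825 = 2.723 mol/L

2.723 M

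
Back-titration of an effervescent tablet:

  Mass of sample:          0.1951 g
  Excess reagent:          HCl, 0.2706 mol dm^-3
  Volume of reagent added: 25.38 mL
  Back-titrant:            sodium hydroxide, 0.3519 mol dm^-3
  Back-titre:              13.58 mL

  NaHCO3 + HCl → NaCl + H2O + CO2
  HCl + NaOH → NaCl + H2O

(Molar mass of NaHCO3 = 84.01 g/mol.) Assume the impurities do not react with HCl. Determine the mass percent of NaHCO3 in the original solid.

n(HCl) added = 0.02538 × 0.2706 = 6.868 × 10^-3 mol
n(NaOH) used in back-titration = 0.01358 × 0.3519 = 4.779 × 10^-3 mol
n(HCl) left over = 4.779 × 10^-3 mol (1:1 ratio)
n(HCl) consumed by analyte = 6.868 × 10^-3 − 4.779 × 10^-3 = 2.089 × 10^-3 mol
n(NaHCO3) = 2.089 × 10^-3 mol (1:1 ratio)
mass of NaHCO3 = 2.089 × 10^-3 × 84.01 = 0.1755 g
% NaHCO3 = 0.1755 / 0.1951 × 100 = 89.95 %

89.95 %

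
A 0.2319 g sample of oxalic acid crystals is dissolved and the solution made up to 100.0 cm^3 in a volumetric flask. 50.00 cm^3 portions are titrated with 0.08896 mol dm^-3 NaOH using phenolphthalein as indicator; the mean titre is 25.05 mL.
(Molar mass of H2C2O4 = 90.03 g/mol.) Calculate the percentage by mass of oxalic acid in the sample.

H2C2O4 + 2 NaOH → Na2C2O4 + 2 H2O
n(NaOH) per titration = 0.02505 × 0.08896 = 2.228 × 10^-3 mol
From the 1:2 ratio, n(H2C2O4) in each aliquot = 1/2 × 2.228 × 10^-3 = 1.114 × 10^-3 mol
n(H2C2O4) in the whole flask = 1.114 × 10^-3 × 100.0/50.00 = 2.228 × 10^-3 mol
mass of H2C2O4 = 2.228 × 10^-3 × 90.03 = 0.2006 g
% H2C2O4 = 0.2006 / 0.2319 × 100 = 86.51 %

86.51 %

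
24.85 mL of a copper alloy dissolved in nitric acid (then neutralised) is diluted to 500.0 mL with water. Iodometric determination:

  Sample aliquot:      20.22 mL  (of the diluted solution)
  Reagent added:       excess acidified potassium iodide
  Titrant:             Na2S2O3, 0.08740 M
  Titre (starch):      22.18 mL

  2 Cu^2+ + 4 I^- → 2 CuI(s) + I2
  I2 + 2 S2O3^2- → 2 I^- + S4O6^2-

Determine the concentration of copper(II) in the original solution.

n(S2O3^2-) = 0.02218 × 0.08740 = 1.939 × 10^-3 mol
n(I2) = n(S2O3^2-)/2 = 9.693 × 10^-4 mol
From the 2:1 ratio, n(Cu2+) in the aliquot = 2/1 × 9.693 × 10^-4 = 1.939 × 10^-3 mol
[Cu2+]_dilute = 1.939 × 10^-3 / 0.02022 = 0.09587 mol/L
[Cu2+]_original = 0.09587 × 500.0/24.85 = 1.929 mol/L

1.929 M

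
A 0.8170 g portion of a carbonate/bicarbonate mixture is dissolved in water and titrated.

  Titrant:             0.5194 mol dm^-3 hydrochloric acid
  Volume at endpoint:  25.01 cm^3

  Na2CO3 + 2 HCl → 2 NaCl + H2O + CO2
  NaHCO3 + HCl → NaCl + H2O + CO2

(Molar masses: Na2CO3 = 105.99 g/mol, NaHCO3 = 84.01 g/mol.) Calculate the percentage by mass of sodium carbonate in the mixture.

57.37 %

n(HCl) = 0.02501 × 0.5194 = 0.01299 mol
Let x = n(Na2CO3), y = n(NaHCO3).
Titrant: 2x + 1y = 0.01299;  mass: 105.99x + 84.01y = 0.8170
Solving, x = 4.422 × 10^-3 mol, y = 4.146 × 10^-3 mol
mass of Na2CO3 = 4.422 × 10^-3 × 105.99 = 0.4687 g
% Na2CO3 = 0.4687 / 0.8170 × 100 = 57.37 %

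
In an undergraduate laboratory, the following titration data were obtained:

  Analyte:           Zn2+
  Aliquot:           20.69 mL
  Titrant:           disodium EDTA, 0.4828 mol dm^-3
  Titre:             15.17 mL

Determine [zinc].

0.3540 mol/L

Zn^2+ + EDTA^4- → [Zn(EDTA)]^2-
n(EDTA) = 0.01517 L × 0.4828 mol/L = 7.324 × 10^-3 mol
n(Zn2+) = 7.324 × 10^-3 mol (1:1 mole ratio)
[Zn2+] = 7.324 × 10^-3 mol / 0.02069 L = 0.3540 mol/L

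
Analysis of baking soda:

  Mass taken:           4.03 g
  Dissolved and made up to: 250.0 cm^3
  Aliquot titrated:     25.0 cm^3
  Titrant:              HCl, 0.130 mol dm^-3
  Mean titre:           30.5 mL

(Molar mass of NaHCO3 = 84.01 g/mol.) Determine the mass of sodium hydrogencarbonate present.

NaHCO3 + HCl → NaCl + H2O + CO2
n(HCl) per titration = 0.0305 × 0.130 = 3.97 × 10^-3 mol
n(NaHCO3) in each aliquot = 3.97 × 10^-3 mol (1:1 ratio)
n(NaHCO3) in the whole flask = 3.97 × 10^-3 × 250.0/25.0 = 0.0397 mol
mass of NaHCO3 = 0.0397 × 84.01 = 3.33 g

3.33 g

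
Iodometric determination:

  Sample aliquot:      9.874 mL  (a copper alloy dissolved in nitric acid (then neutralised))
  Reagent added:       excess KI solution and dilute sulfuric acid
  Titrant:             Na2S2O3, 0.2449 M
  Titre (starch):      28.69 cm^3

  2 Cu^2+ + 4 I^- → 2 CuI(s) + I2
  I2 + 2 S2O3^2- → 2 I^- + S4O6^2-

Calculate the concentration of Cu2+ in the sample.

n(S2O3^2-) = 0.02869 × 0.2449 = 7.026 × 10^-3 mol
n(I2) = n(S2O3^2-)/2 = 3.513 × 10^-3 mol
From the 2:1 ratio, n(Cu2+) in the aliquot = 2/1 × 3.513 × 10^-3 = 7.026 × 10^-3 mol
[Cu2+] = 7.026 × 10^-3 / 0.009874 = 0.7116 mol/L

0.7116 M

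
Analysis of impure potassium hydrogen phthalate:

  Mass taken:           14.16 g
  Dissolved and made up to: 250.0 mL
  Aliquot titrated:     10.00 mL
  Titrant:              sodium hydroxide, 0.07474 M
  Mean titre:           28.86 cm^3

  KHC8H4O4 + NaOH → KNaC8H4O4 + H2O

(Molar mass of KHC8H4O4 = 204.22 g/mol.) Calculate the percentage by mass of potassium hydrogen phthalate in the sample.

n(NaOH) per titration = 0.02886 × 0.07474 = 2.157 × 10^-3 mol
n(KHC8H4O4) in each aliquot = 2.157 × 10^-3 mol (1:1 ratio)
n(KHC8H4O4) in the whole flask = 2.157 × 10^-3 × 250.0/10.00 = 0.05392 mol
mass of KHC8H4O4 = 0.05392 × 204.22 = 11.01 g
% KHC8H4O4 = 11.01 / 14.16 × 100 = 77.77 %

77.77 %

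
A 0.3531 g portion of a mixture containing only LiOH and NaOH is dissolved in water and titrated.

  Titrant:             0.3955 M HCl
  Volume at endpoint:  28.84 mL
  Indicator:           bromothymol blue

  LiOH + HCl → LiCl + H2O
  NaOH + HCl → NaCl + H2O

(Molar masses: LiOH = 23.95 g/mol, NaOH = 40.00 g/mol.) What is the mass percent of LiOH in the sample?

n(HCl) = 0.02884 × 0.3955 = 0.01141 mol
Let x = n(LiOH), y = n(NaOH).
Titrant: 1x + 1y = 0.01141;  mass: 23.95x + 40.00y = 0.3531
Solving, x = 6.427 × 10^-3 mol, y = 4.980 × 10^-3 mol
mass of LiOH = 6.427 × 10^-3 × 23.95 = 0.1539 g
% LiOH = 0.1539 / 0.3531 × 100 = 43.59 %

43.59 %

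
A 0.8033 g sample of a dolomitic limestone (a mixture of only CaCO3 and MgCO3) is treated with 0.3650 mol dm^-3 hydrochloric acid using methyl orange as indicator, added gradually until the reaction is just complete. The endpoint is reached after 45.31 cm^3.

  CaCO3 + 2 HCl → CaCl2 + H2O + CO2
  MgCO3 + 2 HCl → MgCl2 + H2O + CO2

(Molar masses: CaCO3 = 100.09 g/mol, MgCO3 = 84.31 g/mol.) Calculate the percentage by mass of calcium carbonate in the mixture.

83.80 %

n(HCl) = 0.04531 × 0.3650 = 0.01654 mol
Let x = n(CaCO3), y = n(MgCO3).
Titrant: 2x + 2y = 0.01654;  mass: 100.09x + 84.31y = 0.8033
Solving, x = 6.726 × 10^-3 mol, y = 1.543 × 10^-3 mol
mass of CaCO3 = 6.726 × 10^-3 × 100.09 = 0.6732 g
% CaCO3 = 0.6732 / 0.8033 × 100 = 83.80 %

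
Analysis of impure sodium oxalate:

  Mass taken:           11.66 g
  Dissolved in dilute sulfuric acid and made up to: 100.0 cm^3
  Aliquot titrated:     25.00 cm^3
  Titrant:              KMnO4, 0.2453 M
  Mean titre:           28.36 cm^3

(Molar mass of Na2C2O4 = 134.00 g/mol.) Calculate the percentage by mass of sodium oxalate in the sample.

2 MnO4^- + 5 C2O4^2- + 16 H^+ → 2 Mn^2+ + 10 CO2 + 8 H2O
n(KMnO4) per titration = 0.02836 × 0.2453 = 6.957 × 10^-3 mol
From the 5:2 ratio, n(Na2C2O4) in each aliquot = 5/2 × 6.957 × 10^-3 = 0.01739 mol
n(Na2C2O4) in the whole flask = 0.01739 × 100.0/25.00 = 0.06957 mol
mass of Na2C2O4 = 0.06957 × 134.00 = 9.322 g
% Na2C2O4 = 9.322 / 11.66 × 100 = 79.95 %

79.95 %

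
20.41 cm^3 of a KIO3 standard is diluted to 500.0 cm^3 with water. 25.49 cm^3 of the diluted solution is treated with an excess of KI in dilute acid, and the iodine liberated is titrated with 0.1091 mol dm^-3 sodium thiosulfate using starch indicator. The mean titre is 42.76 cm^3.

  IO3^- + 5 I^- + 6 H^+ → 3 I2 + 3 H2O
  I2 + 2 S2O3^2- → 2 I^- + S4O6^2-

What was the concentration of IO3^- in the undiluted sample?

n(S2O3^2-) = 0.04276 × 0.1091 = 4.665 × 10^-3 mol
n(I2) = n(S2O3^2-)/2 = 2.333 × 10^-3 mol
From the 1:3 ratio, n(IO3^-) in the aliquot = 1/3 × 2.333 × 10^-3 = 7.775 × 10^-4 mol
[IO3^-]_dilute = 7.775 × 10^-4 / 0.02549 = 0.03050 mol/L
[IO3^-]_original = 0.03050 × 500.0/20.41 = 0.7473 mol/L

0.7473 mol/L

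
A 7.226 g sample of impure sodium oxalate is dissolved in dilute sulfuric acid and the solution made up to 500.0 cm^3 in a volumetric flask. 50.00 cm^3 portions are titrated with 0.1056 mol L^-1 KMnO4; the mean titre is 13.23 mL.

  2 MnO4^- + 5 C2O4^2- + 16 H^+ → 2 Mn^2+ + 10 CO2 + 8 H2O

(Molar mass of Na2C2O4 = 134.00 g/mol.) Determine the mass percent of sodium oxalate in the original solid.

n(KMnO4) per titration = 0.01323 × 0.1056 = 1.397 × 10^-3 mol
From the 5:2 ratio, n(Na2C2O4) in each aliquot = 5/2 × 1.397 × 10^-3 = 3.493 × 10^-3 mol
n(Na2C2O4) in the whole flask = 3.493 × 10^-3 × 500.0/50.00 = 0.03493 mol
mass of Na2C2O4 = 0.03493 × 134.00 = 4.680 g
% Na2C2O4 = 4.680 / 7.226 × 100 = 64.77 %

64.77 %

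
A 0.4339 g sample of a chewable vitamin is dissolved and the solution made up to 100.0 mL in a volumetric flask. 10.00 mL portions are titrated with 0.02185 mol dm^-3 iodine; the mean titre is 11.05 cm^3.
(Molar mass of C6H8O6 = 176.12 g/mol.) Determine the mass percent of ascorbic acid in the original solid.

C6H8O6 + I2 → C6H6O6 + 2 HI
n(I2) per titration = 0.01105 × 0.02185 = 2.414 × 10^-4 mol
n(C6H8O6) in each aliquot = 2.414 × 10^-4 mol (1:1 ratio)
n(C6H8O6) in the whole flask = 2.414 × 10^-4 × 100.0/10.00 = 2.414 × 10^-3 mol
mass of C6H8O6 = 2.414 × 10^-3 × 176.12 = 0.4252 g
% C6H8O6 = 0.4252 / 0.4339 × 100 = 98.00 %

98.00 %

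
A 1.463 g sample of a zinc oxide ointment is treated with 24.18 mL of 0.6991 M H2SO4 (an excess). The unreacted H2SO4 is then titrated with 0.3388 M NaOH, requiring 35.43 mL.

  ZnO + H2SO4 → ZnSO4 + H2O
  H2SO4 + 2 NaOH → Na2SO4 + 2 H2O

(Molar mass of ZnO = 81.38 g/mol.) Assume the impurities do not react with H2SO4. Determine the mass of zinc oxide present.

n(H2SO4) added = 0.02418 × 0.6991 = 0.01690 mol
n(NaOH) used in back-titration = 0.03543 × 0.3388 = 0.01200 mol
From the 1:2 ratio, n(H2SO4) left over = 1/2 × 0.01200 = 6.002 × 10^-3 mol
n(H2SO4) consumed by analyte = 0.01690 − 6.002 × 10^-3 = 0.01090 mol
n(ZnO) = 0.01090 mol (1:1 ratio)
mass of ZnO = 0.01090 × 81.38 = 0.8872 g

0.8872 g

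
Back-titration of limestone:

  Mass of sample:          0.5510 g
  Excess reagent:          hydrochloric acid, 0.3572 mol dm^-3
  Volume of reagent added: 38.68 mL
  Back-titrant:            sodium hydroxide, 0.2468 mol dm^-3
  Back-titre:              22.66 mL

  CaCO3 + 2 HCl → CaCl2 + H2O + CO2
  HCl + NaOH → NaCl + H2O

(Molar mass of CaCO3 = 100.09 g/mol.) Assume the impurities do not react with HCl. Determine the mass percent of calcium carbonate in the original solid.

n(HCl) added = 0.03868 × 0.3572 = 0.01382 mol
n(NaOH) used in back-titration = 0.02266 × 0.2468 = 5.592 × 10^-3 mol
n(HCl) left over = 5.592 × 10^-3 mol (1:1 ratio)
n(HCl) consumed by analyte = 0.01382 − 5.592 × 10^-3 = 8.224 × 10^-3 mol
From the 1:2 ratio, n(CaCO3) = 1/2 × 8.224 × 10^-3 = 4.112 × 10^-3 mol
mass of CaCO3 = 4.112 × 10^-3 × 100.09 = 0.4116 g
% CaCO3 = 0.4116 / 0.5510 × 100 = 74.70 %

74.70 %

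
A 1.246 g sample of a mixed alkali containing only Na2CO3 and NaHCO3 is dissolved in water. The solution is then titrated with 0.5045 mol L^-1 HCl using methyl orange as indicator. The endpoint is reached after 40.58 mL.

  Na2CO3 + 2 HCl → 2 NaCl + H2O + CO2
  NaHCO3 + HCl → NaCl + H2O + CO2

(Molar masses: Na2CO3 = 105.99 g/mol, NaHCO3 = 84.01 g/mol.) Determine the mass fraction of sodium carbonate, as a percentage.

n(HCl) = 0.04058 × 0.5045 = 0.02047 mol
Let x = n(Na2CO3), y = n(NaHCO3).
Titrant: 2x + 1y = 0.02047;  mass: 105.99x + 84.01y = 1.246
Solving, x = 7.640 × 10^-3 mol, y = 5.193 × 10^-3 mol
mass of Na2CO3 = 7.640 × 10^-3 × 105.99 = 0.8098 g
% Na2CO3 = 0.8098 / 1.246 × 100 = 64.99 %

64.99 %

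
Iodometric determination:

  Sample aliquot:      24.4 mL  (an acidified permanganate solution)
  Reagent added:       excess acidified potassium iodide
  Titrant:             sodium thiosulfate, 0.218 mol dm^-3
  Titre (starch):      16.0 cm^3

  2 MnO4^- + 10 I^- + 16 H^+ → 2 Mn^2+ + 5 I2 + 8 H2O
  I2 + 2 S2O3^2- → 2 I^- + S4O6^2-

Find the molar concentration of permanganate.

0.0286 mol/L

n(S2O3^2-) = 0.0160 × 0.218 = 3.49 × 10^-3 mol
n(I2) = n(S2O3^2-)/2 = 1.74 × 10^-3 mol
From the 2:5 ratio, n(MnO4^-) in the aliquot = 2/5 × 1.74 × 10^-3 = 6.98 × 10^-4 mol
[MnO4^-] = 6.98 × 10^-4 / 0.0244 = 0.0286 mol/L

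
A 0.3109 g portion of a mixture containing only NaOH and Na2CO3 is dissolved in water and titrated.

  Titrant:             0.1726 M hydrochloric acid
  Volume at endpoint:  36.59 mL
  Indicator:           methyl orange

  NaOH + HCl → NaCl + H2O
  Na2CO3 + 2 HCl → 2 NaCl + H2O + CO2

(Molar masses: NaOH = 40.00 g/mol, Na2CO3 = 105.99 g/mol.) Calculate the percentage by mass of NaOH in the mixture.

23.55 %

n(HCl) = 0.03659 × 0.1726 = 6.315 × 10^-3 mol
Let x = n(NaOH), y = n(Na2CO3).
Titrant: 1x + 2y = 6.315 × 10^-3;  mass: 40.00x + 105.99y = 0.3109
Solving, x = 1.830 × 10^-3 mol, y = 2.243 × 10^-3 mol
mass of NaOH = 1.830 × 10^-3 × 40.00 = 0.07322 g
% NaOH = 0.07322 / 0.3109 × 100 = 23.55 %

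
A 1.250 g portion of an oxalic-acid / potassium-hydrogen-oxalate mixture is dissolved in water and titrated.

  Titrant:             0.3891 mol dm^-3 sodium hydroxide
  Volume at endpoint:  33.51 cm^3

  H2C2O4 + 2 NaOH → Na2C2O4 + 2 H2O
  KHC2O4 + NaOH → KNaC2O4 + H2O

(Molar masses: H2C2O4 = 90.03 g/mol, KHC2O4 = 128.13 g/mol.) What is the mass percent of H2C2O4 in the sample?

n(NaOH) = 0.03351 × 0.3891 = 0.01304 mol
Let x = n(H2C2O4), y = n(KHC2O4).
Titrant: 2x + 1y = 0.01304;  mass: 90.03x + 128.13y = 1.250
Solving, x = 2.531 × 10^-3 mol, y = 7.978 × 10^-3 mol
mass of H2C2O4 = 2.531 × 10^-3 × 90.03 = 0.2278 g
% H2C2O4 = 0.2278 / 1.250 × 100 = 18.23 %

18.23 %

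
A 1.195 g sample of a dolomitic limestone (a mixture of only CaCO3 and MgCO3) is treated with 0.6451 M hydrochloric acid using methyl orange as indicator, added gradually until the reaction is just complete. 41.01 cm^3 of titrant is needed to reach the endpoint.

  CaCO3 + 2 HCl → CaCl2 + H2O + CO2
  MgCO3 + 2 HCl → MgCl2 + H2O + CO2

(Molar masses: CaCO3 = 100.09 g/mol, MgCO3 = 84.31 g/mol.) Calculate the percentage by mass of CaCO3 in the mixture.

n(HCl) = 0.04101 × 0.6451 = 0.02646 mol
Let x = n(CaCO3), y = n(MgCO3).
Titrant: 2x + 2y = 0.02646;  mass: 100.09x + 84.31y = 1.195
Solving, x = 5.055 × 10^-3 mol, y = 8.173 × 10^-3 mol
mass of CaCO3 = 5.055 × 10^-3 × 100.09 = 0.5059 g
% CaCO3 = 0.5059 / 1.195 × 100 = 42.34 %

42.34 %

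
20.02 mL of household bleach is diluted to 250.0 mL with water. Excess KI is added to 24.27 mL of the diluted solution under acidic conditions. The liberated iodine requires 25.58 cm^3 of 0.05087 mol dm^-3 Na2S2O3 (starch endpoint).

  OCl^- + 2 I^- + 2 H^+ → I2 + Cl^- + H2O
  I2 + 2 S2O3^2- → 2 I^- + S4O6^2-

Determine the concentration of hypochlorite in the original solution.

n(S2O3^2-) = 0.02558 × 0.05087 = 1.301 × 10^-3 mol
n(I2) = n(S2O3^2-)/2 = 6.506 × 10^-4 mol
n(OCl^-) in the aliquot = 6.506 × 10^-4 mol (1:1 ratio)
[OCl^-]_dilute = 6.506 × 10^-4 / 0.02427 = 0.02681 mol/L
[OCl^-]_original = 0.02681 × 250.0/20.02 = 0.3348 mol/L

0.3348 mol/L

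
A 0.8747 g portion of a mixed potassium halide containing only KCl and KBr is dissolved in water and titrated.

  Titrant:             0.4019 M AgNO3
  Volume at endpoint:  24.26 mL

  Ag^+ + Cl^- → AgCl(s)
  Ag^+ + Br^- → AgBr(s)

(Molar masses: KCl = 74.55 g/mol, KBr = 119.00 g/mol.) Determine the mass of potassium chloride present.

0.4789 g

n(AgNO3) = 0.02426 × 0.4019 = 9.750 × 10^-3 mol
Let x = n(KCl), y = n(KBr).
Titrant: 1x + 1y = 9.750 × 10^-3;  mass: 74.55x + 119.00y = 0.8747
Solving, x = 6.424 × 10^-3 mol, y = 3.326 × 10^-3 mol
mass of KCl = 6.424 × 10^-3 × 74.55 = 0.4789 g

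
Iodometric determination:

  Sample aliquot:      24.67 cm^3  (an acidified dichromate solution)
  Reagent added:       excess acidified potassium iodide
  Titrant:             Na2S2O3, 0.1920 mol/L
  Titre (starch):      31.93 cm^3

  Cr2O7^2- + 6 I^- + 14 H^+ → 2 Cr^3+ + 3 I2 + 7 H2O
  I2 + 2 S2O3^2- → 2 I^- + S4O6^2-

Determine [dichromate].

0.04142 mol/L

n(S2O3^2-) = 0.03193 × 0.1920 = 6.131 × 10^-3 mol
n(I2) = n(S2O3^2-)/2 = 3.065 × 10^-3 mol
From the 1:3 ratio, n(Cr2O7^2-) in the aliquot = 1/3 × 3.065 × 10^-3 = 1.022 × 10^-3 mol
[Cr2O7^2-] = 1.022 × 10^-3 / 0.02467 = 0.04142 mol/L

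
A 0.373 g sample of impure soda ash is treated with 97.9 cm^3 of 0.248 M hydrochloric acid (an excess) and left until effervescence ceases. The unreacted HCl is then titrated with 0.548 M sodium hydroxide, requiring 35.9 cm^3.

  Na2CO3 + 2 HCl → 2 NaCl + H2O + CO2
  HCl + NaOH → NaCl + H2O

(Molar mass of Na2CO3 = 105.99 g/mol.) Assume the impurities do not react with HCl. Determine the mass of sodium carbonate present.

0.244 g

n(HCl) added = 0.0979 × 0.248 = 0.0243 mol
n(NaOH) used in back-titration = 0.0359 × 0.548 = 0.0197 mol
n(HCl) left over = 0.0197 mol (1:1 ratio)
n(HCl) consumed by analyte = 0.0243 − 0.0197 = 4.61 × 10^-3 mol
From the 1:2 ratio, n(Na2CO3) = 1/2 × 4.61 × 10^-3 = 2.30 × 10^-3 mol
mass of Na2CO3 = 2.30 × 10^-3 × 105.99 = 0.244 g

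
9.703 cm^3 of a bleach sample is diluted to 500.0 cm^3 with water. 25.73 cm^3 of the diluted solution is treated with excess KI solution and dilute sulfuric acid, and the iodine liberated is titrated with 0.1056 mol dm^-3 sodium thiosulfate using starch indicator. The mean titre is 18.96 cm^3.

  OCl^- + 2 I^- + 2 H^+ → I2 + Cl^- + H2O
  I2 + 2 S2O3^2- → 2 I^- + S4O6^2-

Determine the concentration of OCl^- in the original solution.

2.005 mol/L

n(S2O3^2-) = 0.01896 × 0.1056 = 2.002 × 10^-3 mol
n(I2) = n(S2O3^2-)/2 = 1.001 × 10^-3 mol
n(OCl^-) in the aliquot = 1.001 × 10^-3 mol (1:1 ratio)
[OCl^-]_dilute = 1.001 × 10^-3 / 0.02573 = 0.03891 mol/L
[OCl^-]_original = 0.03891 × 500.0/9.703 = 2.005 mol/L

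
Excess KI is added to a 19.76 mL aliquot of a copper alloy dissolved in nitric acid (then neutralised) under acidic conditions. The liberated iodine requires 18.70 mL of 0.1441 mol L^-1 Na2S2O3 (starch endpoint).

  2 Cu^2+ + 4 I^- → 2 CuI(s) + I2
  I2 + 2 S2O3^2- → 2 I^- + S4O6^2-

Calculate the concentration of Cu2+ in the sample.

0.1364 mol/L

n(S2O3^2-) = 0.01870 × 0.1441 = 2.695 × 10^-3 mol
n(I2) = n(S2O3^2-)/2 = 1.347 × 10^-3 mol
From the 2:1 ratio, n(Cu2+) in the aliquot = 2/1 × 1.347 × 10^-3 = 2.695 × 10^-3 mol
[Cu2+] = 2.695 × 10^-3 / 0.01976 = 0.1364 mol/L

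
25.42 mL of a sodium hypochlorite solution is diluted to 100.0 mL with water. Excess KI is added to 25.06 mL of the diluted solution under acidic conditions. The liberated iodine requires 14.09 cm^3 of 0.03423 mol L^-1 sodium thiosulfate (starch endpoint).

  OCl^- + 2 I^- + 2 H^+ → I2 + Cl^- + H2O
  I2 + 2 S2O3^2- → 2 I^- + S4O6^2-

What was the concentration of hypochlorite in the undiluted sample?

0.03786 mol/L

n(S2O3^2-) = 0.01409 × 0.03423 = 4.823 × 10^-4 mol
n(I2) = n(S2O3^2-)/2 = 2.412 × 10^-4 mol
n(OCl^-) in the aliquot = 2.412 × 10^-4 mol (1:1 ratio)
[OCl^-]_dilute = 2.412 × 10^-4 / 0.02506 = 0.009623 mol/L
[OCl^-]_original = 0.009623 × 100.0/25.42 = 0.03786 mol/L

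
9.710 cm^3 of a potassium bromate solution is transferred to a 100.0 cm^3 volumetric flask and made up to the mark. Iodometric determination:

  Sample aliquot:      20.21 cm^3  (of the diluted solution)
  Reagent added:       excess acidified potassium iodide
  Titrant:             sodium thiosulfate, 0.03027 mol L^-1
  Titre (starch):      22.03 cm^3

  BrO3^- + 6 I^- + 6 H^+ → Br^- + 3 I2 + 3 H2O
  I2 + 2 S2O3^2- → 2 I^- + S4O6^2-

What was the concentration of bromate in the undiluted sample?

n(S2O3^2-) = 0.02203 × 0.03027 = 6.668 × 10^-4 mol
n(I2) = n(S2O3^2-)/2 = 3.334 × 10^-4 mol
From the 1:3 ratio, n(BrO3^-) in the aliquot = 1/3 × 3.334 × 10^-4 = 1.111 × 10^-4 mol
[BrO3^-]_dilute = 1.111 × 10^-4 / 0.02021 = 0.005499 mol/L
[BrO3^-]_original = 0.005499 × 100.0/9.710 = 0.05664 mol/L

0.05664 mol/L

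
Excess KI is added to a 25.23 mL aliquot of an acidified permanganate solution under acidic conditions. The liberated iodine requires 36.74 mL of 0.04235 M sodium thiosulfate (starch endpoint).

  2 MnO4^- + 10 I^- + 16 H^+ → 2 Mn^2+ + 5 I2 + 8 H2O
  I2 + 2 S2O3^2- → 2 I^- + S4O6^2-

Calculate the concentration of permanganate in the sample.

0.01233 M

n(S2O3^2-) = 0.03674 × 0.04235 = 1.556 × 10^-3 mol
n(I2) = n(S2O3^2-)/2 = 7.780 × 10^-4 mol
From the 2:5 ratio, n(MnO4^-) in the aliquot = 2/5 × 7.780 × 10^-4 = 3.112 × 10^-4 mol
[MnO4^-] = 3.112 × 10^-4 / 0.02523 = 0.01233 mol/L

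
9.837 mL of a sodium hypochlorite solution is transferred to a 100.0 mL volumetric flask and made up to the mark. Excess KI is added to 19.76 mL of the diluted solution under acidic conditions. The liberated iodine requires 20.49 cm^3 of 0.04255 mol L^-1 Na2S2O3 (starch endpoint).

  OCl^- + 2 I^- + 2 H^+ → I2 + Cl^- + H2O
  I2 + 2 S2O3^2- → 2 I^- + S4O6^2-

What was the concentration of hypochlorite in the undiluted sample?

n(S2O3^2-) = 0.02049 × 0.04255 = 8.718 × 10^-4 mol
n(I2) = n(S2O3^2-)/2 = 4.359 × 10^-4 mol
n(OCl^-) in the aliquot = 4.359 × 10^-4 mol (1:1 ratio)
[OCl^-]_dilute = 4.359 × 10^-4 / 0.01976 = 0.02206 mol/L
[OCl^-]_original = 0.02206 × 100.0/9.837 = 0.2243 mol/L

0.2243 mol/L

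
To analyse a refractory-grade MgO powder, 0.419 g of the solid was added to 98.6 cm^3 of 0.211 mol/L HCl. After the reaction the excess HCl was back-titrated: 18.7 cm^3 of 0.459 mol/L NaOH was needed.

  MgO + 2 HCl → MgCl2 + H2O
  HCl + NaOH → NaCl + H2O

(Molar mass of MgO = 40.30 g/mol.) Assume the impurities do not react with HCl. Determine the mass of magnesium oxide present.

n(HCl) added = 0.0986 × 0.211 = 0.0208 mol
n(NaOH) used in back-titration = 0.0187 × 0.459 = 8.58 × 10^-3 mol
n(HCl) left over = 8.58 × 10^-3 mol (1:1 ratio)
n(HCl) consumed by analyte = 0.0208 − 8.58 × 10^-3 = 0.0122 mol
From the 1:2 ratio, n(MgO) = 1/2 × 0.0122 = 6.11 × 10^-3 mol
mass of MgO = 6.11 × 10^-3 × 40.30 = 0.246 g

0.246 g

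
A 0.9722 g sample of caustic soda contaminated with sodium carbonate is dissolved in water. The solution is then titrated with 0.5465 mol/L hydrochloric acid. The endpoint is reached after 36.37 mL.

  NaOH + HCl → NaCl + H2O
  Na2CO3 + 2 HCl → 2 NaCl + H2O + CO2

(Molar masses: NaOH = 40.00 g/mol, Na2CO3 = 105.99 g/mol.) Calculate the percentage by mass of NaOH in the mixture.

25.69 %

n(HCl) = 0.03637 × 0.5465 = 0.01988 mol
Let x = n(NaOH), y = n(Na2CO3).
Titrant: 1x + 2y = 0.01988;  mass: 40.00x + 105.99y = 0.9722
Solving, x = 6.244 × 10^-3 mol, y = 6.816 × 10^-3 mol
mass of NaOH = 6.244 × 10^-3 × 40.00 = 0.2498 g
% NaOH = 0.2498 / 0.9722 × 100 = 25.69 %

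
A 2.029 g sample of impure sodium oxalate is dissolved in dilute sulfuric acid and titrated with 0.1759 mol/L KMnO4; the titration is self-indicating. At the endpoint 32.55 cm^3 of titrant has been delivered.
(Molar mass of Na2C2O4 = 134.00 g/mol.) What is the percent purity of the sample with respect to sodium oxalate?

2 MnO4^- + 5 C2O4^2- + 16 H^+ → 2 Mn^2+ + 10 CO2 + 8 H2O
n(KMnO4) = 0.03255 L × 0.1759 mol/L = 5.726 × 10^-3 mol
From the 5:2 ratio, n(Na2C2O4) = 5/2 × 5.726 × 10^-3 = 0.01431 mol
mass of Na2C2O4 = 0.01431 × 134.00 g/mol = 1.918 g
% Na2C2O4 = 1.918 / 2.029 × 100 = 94.53 %

94.53 %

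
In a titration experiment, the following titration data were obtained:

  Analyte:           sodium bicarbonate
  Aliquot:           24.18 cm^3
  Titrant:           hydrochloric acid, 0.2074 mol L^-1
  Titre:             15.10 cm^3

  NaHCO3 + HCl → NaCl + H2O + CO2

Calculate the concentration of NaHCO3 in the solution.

0.1295 mol/L

n(HCl) = 0.01510 L × 0.2074 mol/L = 3.132 × 10^-3 mol
n(NaHCO3) = 3.132 × 10^-3 mol (1:1 mole ratio)
[NaHCO3] = 3.132 × 10^-3 mol / 0.02418 L = 0.1295 mol/L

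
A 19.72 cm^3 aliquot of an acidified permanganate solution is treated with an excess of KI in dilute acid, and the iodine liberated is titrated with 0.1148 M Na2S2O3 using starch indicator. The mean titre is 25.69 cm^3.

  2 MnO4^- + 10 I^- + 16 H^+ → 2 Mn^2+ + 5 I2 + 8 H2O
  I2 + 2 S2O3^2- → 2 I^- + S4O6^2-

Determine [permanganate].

n(S2O3^2-) = 0.02569 × 0.1148 = 2.949 × 10^-3 mol
n(I2) = n(S2O3^2-)/2 = 1.475 × 10^-3 mol
From the 2:5 ratio, n(MnO4^-) in the aliquot = 2/5 × 1.475 × 10^-3 = 5.898 × 10^-4 mol
[MnO4^-] = 5.898 × 10^-4 / 0.01972 = 0.02991 mol/L

0.02991 M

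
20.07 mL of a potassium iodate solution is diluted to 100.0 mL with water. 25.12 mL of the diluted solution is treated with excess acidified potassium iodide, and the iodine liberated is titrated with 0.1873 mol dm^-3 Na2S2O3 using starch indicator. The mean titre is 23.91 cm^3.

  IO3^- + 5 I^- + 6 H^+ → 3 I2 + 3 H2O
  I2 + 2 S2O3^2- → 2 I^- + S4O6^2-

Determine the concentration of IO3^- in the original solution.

n(S2O3^2-) = 0.02391 × 0.1873 = 4.478 × 10^-3 mol
n(I2) = n(S2O3^2-)/2 = 2.239 × 10^-3 mol
From the 1:3 ratio, n(IO3^-) in the aliquot = 1/3 × 2.239 × 10^-3 = 7.464 × 10^-4 mol
[IO3^-]_dilute = 7.464 × 10^-4 / 0.02512 = 0.02971 mol/L
[IO3^-]_original = 0.02971 × 100.0/20.07 = 0.1480 mol/L

0.1480 mol/L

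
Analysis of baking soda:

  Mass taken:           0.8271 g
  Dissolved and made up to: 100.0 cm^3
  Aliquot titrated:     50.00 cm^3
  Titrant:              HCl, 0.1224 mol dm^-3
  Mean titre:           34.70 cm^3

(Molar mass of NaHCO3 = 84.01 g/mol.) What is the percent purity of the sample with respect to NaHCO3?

86.28 %

NaHCO3 + HCl → NaCl + H2O + CO2
n(HCl) per titration = 0.03470 × 0.1224 = 4.247 × 10^-3 mol
n(NaHCO3) in each aliquot = 4.247 × 10^-3 mol (1:1 ratio)
n(NaHCO3) in the whole flask = 4.247 × 10^-3 × 100.0/50.00 = 8.495 × 10^-3 mol
mass of NaHCO3 = 8.495 × 10^-3 × 84.01 = 0.7136 g
% NaHCO3 = 0.7136 / 0.8271 × 100 = 86.28 %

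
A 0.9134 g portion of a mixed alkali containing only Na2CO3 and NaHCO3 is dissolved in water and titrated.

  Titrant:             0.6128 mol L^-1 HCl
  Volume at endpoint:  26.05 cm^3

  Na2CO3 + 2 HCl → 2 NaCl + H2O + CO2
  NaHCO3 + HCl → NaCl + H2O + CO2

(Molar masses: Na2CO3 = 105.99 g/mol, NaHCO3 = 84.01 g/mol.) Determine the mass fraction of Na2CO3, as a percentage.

80.01 %

n(HCl) = 0.02605 × 0.6128 = 0.01596 mol
Let x = n(Na2CO3), y = n(NaHCO3).
Titrant: 2x + 1y = 0.01596;  mass: 105.99x + 84.01y = 0.9134
Solving, x = 6.895 × 10^-3 mol, y = 2.174 × 10^-3 mol
mass of Na2CO3 = 6.895 × 10^-3 × 105.99 = 0.7308 g
% Na2CO3 = 0.7308 / 0.9134 × 100 = 80.01 %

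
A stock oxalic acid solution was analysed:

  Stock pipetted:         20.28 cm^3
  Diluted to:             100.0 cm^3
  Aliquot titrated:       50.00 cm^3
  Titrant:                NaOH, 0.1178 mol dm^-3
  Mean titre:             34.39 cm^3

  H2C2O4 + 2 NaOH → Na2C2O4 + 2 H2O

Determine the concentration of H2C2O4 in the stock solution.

0.1998 mol/L

n(NaOH) = 0.03439 × 0.1178 = 4.051 × 10^-3 mol
From the 1:2 ratio, n(H2C2O4) in the aliquot = 1/2 × 4.051 × 10^-3 = 2.026 × 10^-3 mol
[H2C2O4]_dilute = 2.026 × 10^-3 / 0.05000 = 0.04051 mol/L
Dilution factor = 100.0 / 20.28 = 4.931
[H2C2O4]_stock = 0.04051 × 4.931 = 0.1998 mol/L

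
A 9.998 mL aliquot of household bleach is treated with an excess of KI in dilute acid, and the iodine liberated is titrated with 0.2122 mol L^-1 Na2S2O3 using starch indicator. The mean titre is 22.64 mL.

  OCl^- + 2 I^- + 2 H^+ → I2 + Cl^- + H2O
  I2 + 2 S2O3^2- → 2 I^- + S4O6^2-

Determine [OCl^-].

0.2403 mol/L

n(S2O3^2-) = 0.02264 × 0.2122 = 4.804 × 10^-3 mol
n(I2) = n(S2O3^2-)/2 = 2.402 × 10^-3 mol
n(OCl^-) in the aliquot = 2.402 × 10^-3 mol (1:1 ratio)
[OCl^-] = 2.402 × 10^-3 / 0.009998 = 0.2403 mol/L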